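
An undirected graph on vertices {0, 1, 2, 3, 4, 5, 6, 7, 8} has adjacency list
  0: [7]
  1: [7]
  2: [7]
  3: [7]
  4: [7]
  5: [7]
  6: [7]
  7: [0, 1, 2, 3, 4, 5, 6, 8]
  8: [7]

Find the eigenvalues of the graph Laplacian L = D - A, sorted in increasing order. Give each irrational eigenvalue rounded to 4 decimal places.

Each diagonal entry of L is the vertex degree and each off-diagonal entry is -1 where an edge is present, 0 otherwise; in the order [0, 1, 2, 3, 4, 5, 6, 7, 8] the diagonal is [1, 1, 1, 1, 1, 1, 1, 8, 1]. Since every row of L sums to 0, the all-ones vector is in the kernel and 0 is an eigenvalue. The single zero eigenvalue shows the graph is connected. There is one zero in the spectrum, matching the 1 component.

[0, 1, 1, 1, 1, 1, 1, 1, 9]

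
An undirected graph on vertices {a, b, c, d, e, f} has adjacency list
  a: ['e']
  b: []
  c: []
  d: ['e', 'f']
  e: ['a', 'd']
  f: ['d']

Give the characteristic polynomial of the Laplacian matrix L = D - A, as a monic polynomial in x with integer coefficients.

x^6 - 6x^5 + 10x^4 - 4x^3

Reading degrees in the order [a, b, c, d, e, f] gives [1, 0, 0, 2, 2, 1]; set D = diag(1, 0, 0, 2, 2, 1) and form L = D - A. Computing det(xI - L) by cofactor expansion (or equivalently via sum-over-permutations) gives x^6 - 6x^5 + 10x^4 - 4x^3. Since p(0) = det(-L) = 0, x divides p(x). The eigenvalues sum to 6, which equals trace(L) = 2|E|.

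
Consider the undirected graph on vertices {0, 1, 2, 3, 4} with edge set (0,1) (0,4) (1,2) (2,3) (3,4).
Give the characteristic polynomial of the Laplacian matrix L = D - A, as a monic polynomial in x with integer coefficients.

x^5 - 10x^4 + 35x^3 - 50x^2 + 25x

Reading degrees in the order [0, 1, 2, 3, 4] gives [2, 2, 2, 2, 2]; set D = diag(2, 2, 2, 2, 2) and form L = D - A. Computing det(xI - L) by cofactor expansion (or equivalently via sum-over-permutations) gives x^5 - 10x^4 + 35x^3 - 50x^2 + 25x. The constant term is 0 because L is singular (the all-ones vector lies in its kernel). The eigenvalues sum to 10, which equals trace(L) = 2|E|. By the matrix-tree theorem the graph has (1/5) * product of the nonzero eigenvalues = 5 spanning trees.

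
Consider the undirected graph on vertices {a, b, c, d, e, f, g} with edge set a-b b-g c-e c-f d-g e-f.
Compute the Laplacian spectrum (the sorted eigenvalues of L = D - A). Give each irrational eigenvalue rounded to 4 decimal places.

[0, 0, 0.5858, 2, 3, 3, 3.4142]

Each diagonal entry of L is the vertex degree and each off-diagonal entry is -1 where an edge is present, 0 otherwise; in the order [a, b, c, d, e, f, g] the diagonal is [1, 2, 2, 1, 2, 2, 2]. Since every row of L sums to 0, the all-ones vector is in the kernel and 0 is an eigenvalue. The 2 zero eigenvalues correspond to the 2 connected components. There are 2 zeros in the spectrum, matching the 2 components.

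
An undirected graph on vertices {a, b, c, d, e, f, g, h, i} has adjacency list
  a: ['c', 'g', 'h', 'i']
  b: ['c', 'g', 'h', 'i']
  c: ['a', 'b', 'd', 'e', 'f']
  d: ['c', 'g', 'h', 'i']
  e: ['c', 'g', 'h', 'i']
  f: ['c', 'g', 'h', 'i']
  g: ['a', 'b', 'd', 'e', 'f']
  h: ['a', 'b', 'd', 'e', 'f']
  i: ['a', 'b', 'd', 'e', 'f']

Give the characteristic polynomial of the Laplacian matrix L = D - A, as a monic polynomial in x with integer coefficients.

x^9 - 40x^8 + 690x^7 - 6720x^6 + 40485x^5 - 154704x^4 + 366560x^3 - 492800x^2 + 288000x

Reading degrees in the order [a, b, c, d, e, f, g, h, i] gives [4, 4, 5, 4, 4, 4, 5, 5, 5]; set D = diag(4, 4, 5, 4, 4, 4, 5, 5, 5) and form L = D - A. L has integer entries, so p(x) = det(xI - L) has integer coefficients. Expanding the determinant yields x^9 - 40x^8 + 690x^7 - 6720x^6 + 40485x^5 - 154704x^4 + 366560x^3 - 492800x^2 + 288000x. The constant term is 0 because L is singular (the all-ones vector lies in its kernel). By the matrix-tree theorem the graph has (1/9) * product of the nonzero eigenvalues = 32000 spanning trees.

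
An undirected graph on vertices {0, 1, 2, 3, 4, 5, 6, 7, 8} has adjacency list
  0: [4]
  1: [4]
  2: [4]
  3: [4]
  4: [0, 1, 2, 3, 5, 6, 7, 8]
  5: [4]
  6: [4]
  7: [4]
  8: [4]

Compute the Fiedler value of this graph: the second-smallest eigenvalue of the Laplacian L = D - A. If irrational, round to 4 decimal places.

1

Each diagonal entry of L is the vertex degree and each off-diagonal entry is -1 where an edge is present, 0 otherwise; in the order [0, 1, 2, 3, 4, 5, 6, 7, 8] the diagonal is [1, 1, 1, 1, 8, 1, 1, 1, 1]. The smallest Laplacian eigenvalue is always 0. The next one, lambda_2 = 1, measures how hard the graph is to disconnect: larger values mean better connectivity. The largest eigenvalue, 9, is at most the vertex count 9. By the matrix-tree theorem the graph has (1/9) * product of the nonzero eigenvalues = 1 spanning tree.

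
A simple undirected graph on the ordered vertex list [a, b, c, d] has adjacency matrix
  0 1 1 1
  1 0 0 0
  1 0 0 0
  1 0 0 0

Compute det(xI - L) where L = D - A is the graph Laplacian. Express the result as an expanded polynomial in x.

x^4 - 6x^3 + 9x^2 - 4x

Reading degrees in the order [a, b, c, d] gives [3, 1, 1, 1]; set D = diag(3, 1, 1, 1) and form L = D - A. L has integer entries, so p(x) = det(xI - L) has integer coefficients. Expanding the determinant yields x^4 - 6x^3 + 9x^2 - 4x. The coefficient of x^3 equals -trace(L) = -6, matching the sum of degrees.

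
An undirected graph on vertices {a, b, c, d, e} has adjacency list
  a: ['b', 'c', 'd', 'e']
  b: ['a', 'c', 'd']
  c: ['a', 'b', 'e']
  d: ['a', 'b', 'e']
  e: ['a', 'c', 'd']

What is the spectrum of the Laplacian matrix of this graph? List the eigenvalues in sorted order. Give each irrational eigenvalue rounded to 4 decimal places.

[0, 3, 3, 5, 5]

Reading degrees in the order [a, b, c, d, e] gives [4, 3, 3, 3, 3]; set D = diag(4, 3, 3, 3, 3) and form L = D - A. The multiplicity of 0 as a Laplacian eigenvalue equals the number of connected components. The single zero eigenvalue shows the graph is connected. The largest eigenvalue, 5, is at most the vertex count 5.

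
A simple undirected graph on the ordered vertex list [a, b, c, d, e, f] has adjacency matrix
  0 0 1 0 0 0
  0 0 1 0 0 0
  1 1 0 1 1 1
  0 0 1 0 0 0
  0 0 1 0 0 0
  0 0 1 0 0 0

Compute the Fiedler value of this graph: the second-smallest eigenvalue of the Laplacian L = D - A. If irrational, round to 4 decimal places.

Reading degrees in the order [a, b, c, d, e, f] gives [1, 1, 5, 1, 1, 1]; set D = diag(1, 1, 5, 1, 1, 1) and form L = D - A. Computing the eigenvalues of L and sorting gives [0, 1, 1, 1, 1, 6]. The Fiedler value lambda_2 = 1 is strictly positive, so the graph is connected. By the matrix-tree theorem the graph has (1/6) * product of the nonzero eigenvalues = 1 spanning tree.

1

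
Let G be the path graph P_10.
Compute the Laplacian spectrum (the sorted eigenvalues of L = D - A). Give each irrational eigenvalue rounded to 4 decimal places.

The graph has 10 vertices and degree multiset [2, 2, 2, 2, 2, 2, 2, 2, 1, 1]; D is the diagonal matrix of degrees and L = D - A. L is symmetric positive semidefinite, so every eigenvalue is real and nonnegative. The single zero eigenvalue shows the graph is connected.

[0, 0.0979, 0.3820, 0.8244, 1.3820, 2, 2.6180, 3.1756, 3.6180, 3.9021]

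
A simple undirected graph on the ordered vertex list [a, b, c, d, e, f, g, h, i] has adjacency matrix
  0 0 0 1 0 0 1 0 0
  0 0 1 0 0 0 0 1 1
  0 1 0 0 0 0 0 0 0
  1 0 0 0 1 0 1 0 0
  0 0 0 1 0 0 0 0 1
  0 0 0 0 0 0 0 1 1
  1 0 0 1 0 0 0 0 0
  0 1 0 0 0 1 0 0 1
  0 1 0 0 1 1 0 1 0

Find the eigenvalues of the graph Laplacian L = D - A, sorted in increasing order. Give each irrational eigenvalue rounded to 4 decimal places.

With the vertex order [a, b, c, d, e, f, g, h, i], the degrees are [2, 3, 1, 3, 2, 2, 2, 3, 4], giving D = diag(2, 3, 1, 3, 2, 2, 2, 3, 4) and L = D - A. The multiplicity of 0 as a Laplacian eigenvalue equals the number of connected components. The single zero eigenvalue shows the graph is connected. There is one zero in the spectrum, matching the 1 component.

[0, 0.2078, 0.8431, 1.6557, 2.7482, 3, 4, 4.3272, 5.2180]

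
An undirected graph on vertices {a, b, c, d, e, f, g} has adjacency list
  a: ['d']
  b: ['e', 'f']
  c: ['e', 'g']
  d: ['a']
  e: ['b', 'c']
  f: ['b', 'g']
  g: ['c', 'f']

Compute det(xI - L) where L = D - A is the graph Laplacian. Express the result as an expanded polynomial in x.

x^7 - 12x^6 + 55x^5 - 120x^4 + 125x^3 - 50x^2

With the vertex order [a, b, c, d, e, f, g], the degrees are [1, 2, 2, 1, 2, 2, 2], giving D = diag(1, 2, 2, 1, 2, 2, 2) and L = D - A. L has integer entries, so p(x) = det(xI - L) has integer coefficients. Expanding the determinant yields x^7 - 12x^6 + 55x^5 - 120x^4 + 125x^3 - 50x^2. The constant term is 0 because L is singular (the all-ones vector lies in its kernel). The eigenvalues sum to 12, which equals trace(L) = 2|E|.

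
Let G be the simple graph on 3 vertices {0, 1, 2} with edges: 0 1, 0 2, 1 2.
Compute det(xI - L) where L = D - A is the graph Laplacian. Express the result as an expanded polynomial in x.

x^3 - 6x^2 + 9x

Reading degrees in the order [0, 1, 2] gives [2, 2, 2]; set D = diag(2, 2, 2) and form L = D - A. L has integer entries, so p(x) = det(xI - L) has integer coefficients. Expanding the determinant yields x^3 - 6x^2 + 9x. The coefficient of x^2 equals -trace(L) = -6, matching the sum of degrees. By the matrix-tree theorem the graph has (1/3) * product of the nonzero eigenvalues = 3 spanning trees. There is one zero in the spectrum, matching the 1 component.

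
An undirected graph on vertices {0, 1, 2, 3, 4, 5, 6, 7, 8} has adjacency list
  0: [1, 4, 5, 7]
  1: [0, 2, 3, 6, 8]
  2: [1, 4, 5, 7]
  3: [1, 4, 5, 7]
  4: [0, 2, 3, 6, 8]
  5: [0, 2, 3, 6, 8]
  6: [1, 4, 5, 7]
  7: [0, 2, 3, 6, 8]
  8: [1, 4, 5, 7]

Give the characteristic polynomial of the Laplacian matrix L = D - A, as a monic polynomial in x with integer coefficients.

x^9 - 40x^8 + 690x^7 - 6720x^6 + 40485x^5 - 154704x^4 + 366560x^3 - 492800x^2 + 288000x

Reading degrees in the order [0, 1, 2, 3, 4, 5, 6, 7, 8] gives [4, 5, 4, 4, 5, 5, 4, 5, 4]; set D = diag(4, 5, 4, 4, 5, 5, 4, 5, 4) and form L = D - A. L has integer entries, so p(x) = det(xI - L) has integer coefficients. Expanding the determinant yields x^9 - 40x^8 + 690x^7 - 6720x^6 + 40485x^5 - 154704x^4 + 366560x^3 - 492800x^2 + 288000x. The coefficient of x^8 equals -trace(L) = -40, matching the sum of degrees.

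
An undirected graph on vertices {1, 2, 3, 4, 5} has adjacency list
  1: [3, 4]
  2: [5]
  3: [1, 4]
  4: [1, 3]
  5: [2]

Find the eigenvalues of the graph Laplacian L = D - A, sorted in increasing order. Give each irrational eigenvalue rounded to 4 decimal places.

[0, 0, 2, 3, 3]

With the vertex order [1, 2, 3, 4, 5], the degrees are [2, 1, 2, 2, 1], giving D = diag(2, 1, 2, 2, 1) and L = D - A. Diagonalising L (or applying a numerical eigensolver to the 5x5 matrix) gives the spectrum above. The 2 zero eigenvalues correspond to the 2 connected components.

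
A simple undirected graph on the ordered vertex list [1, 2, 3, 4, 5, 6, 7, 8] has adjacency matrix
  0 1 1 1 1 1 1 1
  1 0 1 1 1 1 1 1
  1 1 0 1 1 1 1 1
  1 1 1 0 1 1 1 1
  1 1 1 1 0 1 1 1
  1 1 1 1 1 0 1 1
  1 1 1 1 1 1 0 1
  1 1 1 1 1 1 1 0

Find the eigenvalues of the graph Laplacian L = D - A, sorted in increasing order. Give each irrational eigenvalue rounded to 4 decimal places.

Reading degrees in the order [1, 2, 3, 4, 5, 6, 7, 8] gives [7, 7, 7, 7, 7, 7, 7, 7]; set D = diag(7, 7, 7, 7, 7, 7, 7, 7) and form L = D - A. The multiplicity of 0 as a Laplacian eigenvalue equals the number of connected components. The single zero eigenvalue shows the graph is connected. The eigenvalues sum to 56, which equals trace(L) = 2|E|.

[0, 8, 8, 8, 8, 8, 8, 8]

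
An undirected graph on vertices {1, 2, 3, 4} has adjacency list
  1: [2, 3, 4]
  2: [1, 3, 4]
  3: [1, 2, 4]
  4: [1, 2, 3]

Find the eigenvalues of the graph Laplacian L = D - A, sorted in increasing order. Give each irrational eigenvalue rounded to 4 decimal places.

[0, 4, 4, 4]

Each diagonal entry of L is the vertex degree and each off-diagonal entry is -1 where an edge is present, 0 otherwise; in the order [1, 2, 3, 4] the diagonal is [3, 3, 3, 3]. The multiplicity of 0 as a Laplacian eigenvalue equals the number of connected components. The eigenvalues sum to 12, which equals trace(L) = 2|E|.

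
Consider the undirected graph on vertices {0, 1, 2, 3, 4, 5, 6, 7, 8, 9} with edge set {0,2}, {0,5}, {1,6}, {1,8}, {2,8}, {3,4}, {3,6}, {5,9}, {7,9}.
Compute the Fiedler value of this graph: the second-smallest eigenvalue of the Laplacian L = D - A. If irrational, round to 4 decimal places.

Reading degrees in the order [0, 1, 2, 3, 4, 5, 6, 7, 8, 9] gives [2, 2, 2, 2, 1, 2, 2, 1, 2, 2]; set D = diag(2, 2, 2, 2, 1, 2, 2, 1, 2, 2) and form L = D - A. Computing the eigenvalues of L and sorting gives [0, 0.0979, 0.3820, 0.8244, 1.3820, 2, 2.6180, 3.1756, 3.6180, 3.9021]. The Fiedler value lambda_2 = 0.0979 is strictly positive, so the graph is connected.

0.0979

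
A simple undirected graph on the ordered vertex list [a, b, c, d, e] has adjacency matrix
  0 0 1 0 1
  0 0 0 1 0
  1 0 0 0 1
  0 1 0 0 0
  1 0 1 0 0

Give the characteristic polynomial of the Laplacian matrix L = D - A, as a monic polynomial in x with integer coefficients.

x^5 - 8x^4 + 21x^3 - 18x^2

Reading degrees in the order [a, b, c, d, e] gives [2, 1, 2, 1, 2]; set D = diag(2, 1, 2, 1, 2) and form L = D - A. Computing det(xI - L) by cofactor expansion (or equivalently via sum-over-permutations) gives x^5 - 8x^4 + 21x^3 - 18x^2. Since p(0) = det(-L) = 0, x divides p(x). The largest eigenvalue, 3, is at most the vertex count 5. The eigenvalues sum to 8, which equals trace(L) = 2|E|.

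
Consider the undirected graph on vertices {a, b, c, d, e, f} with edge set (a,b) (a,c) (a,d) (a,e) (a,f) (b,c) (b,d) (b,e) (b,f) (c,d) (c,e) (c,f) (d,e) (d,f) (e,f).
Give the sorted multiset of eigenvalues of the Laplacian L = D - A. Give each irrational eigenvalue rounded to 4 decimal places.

[0, 6, 6, 6, 6, 6]

Each diagonal entry of L is the vertex degree and each off-diagonal entry is -1 where an edge is present, 0 otherwise; in the order [a, b, c, d, e, f] the diagonal is [5, 5, 5, 5, 5, 5]. The multiplicity of 0 as a Laplacian eigenvalue equals the number of connected components.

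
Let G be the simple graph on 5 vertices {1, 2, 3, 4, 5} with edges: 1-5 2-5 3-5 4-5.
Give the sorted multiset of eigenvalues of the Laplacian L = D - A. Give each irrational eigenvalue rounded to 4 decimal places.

[0, 1, 1, 1, 5]

Each diagonal entry of L is the vertex degree and each off-diagonal entry is -1 where an edge is present, 0 otherwise; in the order [1, 2, 3, 4, 5] the diagonal is [1, 1, 1, 1, 4]. Diagonalising L (or applying a numerical eigensolver to the 5x5 matrix) gives the spectrum above. The single zero eigenvalue shows the graph is connected. The eigenvalues sum to 8, which equals trace(L) = 2|E|. By the matrix-tree theorem the graph has (1/5) * product of the nonzero eigenvalues = 1 spanning tree.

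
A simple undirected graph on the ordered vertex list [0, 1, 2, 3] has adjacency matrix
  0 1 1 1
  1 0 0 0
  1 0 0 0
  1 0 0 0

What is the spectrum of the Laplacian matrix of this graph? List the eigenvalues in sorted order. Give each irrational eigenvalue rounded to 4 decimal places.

[0, 1, 1, 4]

With the vertex order [0, 1, 2, 3], the degrees are [3, 1, 1, 1], giving D = diag(3, 1, 1, 1) and L = D - A. The multiplicity of 0 as a Laplacian eigenvalue equals the number of connected components. The eigenvalues sum to 6, which equals trace(L) = 2|E|.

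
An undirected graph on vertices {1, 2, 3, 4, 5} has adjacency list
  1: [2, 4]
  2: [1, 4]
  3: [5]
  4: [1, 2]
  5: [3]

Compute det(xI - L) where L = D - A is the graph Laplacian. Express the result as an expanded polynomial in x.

Each diagonal entry of L is the vertex degree and each off-diagonal entry is -1 where an edge is present, 0 otherwise; in the order [1, 2, 3, 4, 5] the diagonal is [2, 2, 1, 2, 1]. The eigenvalues of L are [0, 0, 2, 3, 3]; the characteristic polynomial is the product of (x - lambda_i), which multiplies out to x^5 - 8x^4 + 21x^3 - 18x^2. Since p(0) = det(-L) = 0, x divides p(x).

x^5 - 8x^4 + 21x^3 - 18x^2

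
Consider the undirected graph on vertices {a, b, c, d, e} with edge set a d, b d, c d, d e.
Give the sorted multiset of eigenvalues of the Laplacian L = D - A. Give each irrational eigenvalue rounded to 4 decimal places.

[0, 1, 1, 1, 5]

Reading degrees in the order [a, b, c, d, e] gives [1, 1, 1, 4, 1]; set D = diag(1, 1, 1, 4, 1) and form L = D - A. The multiplicity of 0 as a Laplacian eigenvalue equals the number of connected components. The eigenvalues sum to 8, which equals trace(L) = 2|E|. By the matrix-tree theorem the graph has (1/5) * product of the nonzero eigenvalues = 1 spanning tree.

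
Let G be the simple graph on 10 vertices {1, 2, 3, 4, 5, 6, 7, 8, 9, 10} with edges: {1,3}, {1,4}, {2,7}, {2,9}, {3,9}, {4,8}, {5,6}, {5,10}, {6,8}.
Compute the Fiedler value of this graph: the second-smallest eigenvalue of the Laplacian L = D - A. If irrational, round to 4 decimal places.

0.0979

Reading degrees in the order [1, 2, 3, 4, 5, 6, 7, 8, 9, 10] gives [2, 2, 2, 2, 2, 2, 1, 2, 2, 1]; set D = diag(2, 2, 2, 2, 2, 2, 1, 2, 2, 1) and form L = D - A. Computing the eigenvalues of L and sorting gives [0, 0.0979, 0.3820, 0.8244, 1.3820, 2, 2.6180, 3.1756, 3.6180, 3.9021]. The Fiedler value lambda_2 = 0.0979 is strictly positive, so the graph is connected. The eigenvalues sum to 18, which equals trace(L) = 2|E|. The largest eigenvalue, 3.9021, is at most the vertex count 10.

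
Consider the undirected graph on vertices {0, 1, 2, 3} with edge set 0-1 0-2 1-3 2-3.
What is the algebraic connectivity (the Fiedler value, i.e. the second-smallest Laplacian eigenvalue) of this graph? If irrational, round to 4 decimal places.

Each diagonal entry of L is the vertex degree and each off-diagonal entry is -1 where an edge is present, 0 otherwise; in the order [0, 1, 2, 3] the diagonal is [2, 2, 2, 2]. Computing the eigenvalues of L and sorting gives [0, 2, 2, 4]. The Fiedler value lambda_2 = 2 is strictly positive, so the graph is connected. By the matrix-tree theorem the graph has (1/4) * product of the nonzero eigenvalues = 4 spanning trees. The eigenvalues sum to 8, which equals trace(L) = 2|E|.

2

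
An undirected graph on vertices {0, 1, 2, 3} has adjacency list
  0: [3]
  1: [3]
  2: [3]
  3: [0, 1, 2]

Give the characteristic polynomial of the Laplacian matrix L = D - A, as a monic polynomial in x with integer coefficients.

x^4 - 6x^3 + 9x^2 - 4x

Reading degrees in the order [0, 1, 2, 3] gives [1, 1, 1, 3]; set D = diag(1, 1, 1, 3) and form L = D - A. L has integer entries, so p(x) = det(xI - L) has integer coefficients. Expanding the determinant yields x^4 - 6x^3 + 9x^2 - 4x. The coefficient of x^3 equals -trace(L) = -6, matching the sum of degrees.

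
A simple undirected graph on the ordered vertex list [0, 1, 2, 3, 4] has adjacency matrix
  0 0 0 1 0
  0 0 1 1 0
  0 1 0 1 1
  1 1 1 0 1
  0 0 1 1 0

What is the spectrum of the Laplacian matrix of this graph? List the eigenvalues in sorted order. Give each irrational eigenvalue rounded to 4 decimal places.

[0, 1, 2, 4, 5]

Reading degrees in the order [0, 1, 2, 3, 4] gives [1, 2, 3, 4, 2]; set D = diag(1, 2, 3, 4, 2) and form L = D - A. L is symmetric positive semidefinite, so every eigenvalue is real and nonnegative. The single zero eigenvalue shows the graph is connected. By the matrix-tree theorem the graph has (1/5) * product of the nonzero eigenvalues = 8 spanning trees.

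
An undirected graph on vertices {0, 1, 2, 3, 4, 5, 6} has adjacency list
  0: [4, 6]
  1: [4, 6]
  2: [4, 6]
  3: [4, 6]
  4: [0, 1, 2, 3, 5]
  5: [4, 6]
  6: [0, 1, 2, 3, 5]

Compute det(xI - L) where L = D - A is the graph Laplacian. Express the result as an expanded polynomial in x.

x^7 - 20x^6 + 155x^5 - 600x^4 + 1240x^3 - 1312x^2 + 560x

Each diagonal entry of L is the vertex degree and each off-diagonal entry is -1 where an edge is present, 0 otherwise; in the order [0, 1, 2, 3, 4, 5, 6] the diagonal is [2, 2, 2, 2, 5, 2, 5]. Computing det(xI - L) by cofactor expansion (or equivalently via sum-over-permutations) gives x^7 - 20x^6 + 155x^5 - 600x^4 + 1240x^3 - 1312x^2 + 560x. The constant term is 0 because L is singular (the all-ones vector lies in its kernel). There is one zero in the spectrum, matching the 1 component.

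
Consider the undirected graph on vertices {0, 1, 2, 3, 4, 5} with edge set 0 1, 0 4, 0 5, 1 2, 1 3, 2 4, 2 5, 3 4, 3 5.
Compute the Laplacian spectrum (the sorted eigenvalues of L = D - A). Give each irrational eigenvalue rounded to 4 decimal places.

[0, 3, 3, 3, 3, 6]

With the vertex order [0, 1, 2, 3, 4, 5], the degrees are [3, 3, 3, 3, 3, 3], giving D = diag(3, 3, 3, 3, 3, 3) and L = D - A. Since every row of L sums to 0, the all-ones vector is in the kernel and 0 is an eigenvalue. The largest eigenvalue, 6, is at most the vertex count 6.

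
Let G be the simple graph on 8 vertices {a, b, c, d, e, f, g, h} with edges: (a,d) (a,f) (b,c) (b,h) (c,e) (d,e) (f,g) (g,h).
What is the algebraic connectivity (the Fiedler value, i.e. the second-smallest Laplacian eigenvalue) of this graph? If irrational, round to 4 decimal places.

Reading degrees in the order [a, b, c, d, e, f, g, h] gives [2, 2, 2, 2, 2, 2, 2, 2]; set D = diag(2, 2, 2, 2, 2, 2, 2, 2) and form L = D - A. Computing the eigenvalues of L and sorting gives [0, 0.5858, 0.5858, 2, 2, 3.4142, 3.4142, 4]. The Fiedler value lambda_2 = 0.5858 is strictly positive, so the graph is connected. There is one zero in the spectrum, matching the 1 component.

0.5858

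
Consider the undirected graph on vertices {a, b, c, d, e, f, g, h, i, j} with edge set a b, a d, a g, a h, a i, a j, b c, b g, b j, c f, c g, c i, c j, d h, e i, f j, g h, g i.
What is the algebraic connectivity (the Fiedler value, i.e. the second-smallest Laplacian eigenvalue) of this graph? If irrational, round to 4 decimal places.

0.7735

Reading degrees in the order [a, b, c, d, e, f, g, h, i, j] gives [6, 4, 5, 2, 1, 2, 5, 3, 4, 4]; set D = diag(6, 4, 5, 2, 1, 2, 5, 3, 4, 4) and form L = D - A. The sorted Laplacian eigenvalues are [0, 0.7735, 1.1010, 2.2887, 3.4134, 3.8727, 4.9260, 5.7412, 6.3500, 7.5334]; the algebraic connectivity is the second entry, 0.7735.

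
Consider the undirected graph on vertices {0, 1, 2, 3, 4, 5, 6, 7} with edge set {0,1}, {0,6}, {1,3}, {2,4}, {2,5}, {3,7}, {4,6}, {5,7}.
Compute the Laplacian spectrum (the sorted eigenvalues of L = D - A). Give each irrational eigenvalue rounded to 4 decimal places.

Reading degrees in the order [0, 1, 2, 3, 4, 5, 6, 7] gives [2, 2, 2, 2, 2, 2, 2, 2]; set D = diag(2, 2, 2, 2, 2, 2, 2, 2) and form L = D - A. L is symmetric positive semidefinite, so every eigenvalue is real and nonnegative.

[0, 0.5858, 0.5858, 2, 2, 3.4142, 3.4142, 4]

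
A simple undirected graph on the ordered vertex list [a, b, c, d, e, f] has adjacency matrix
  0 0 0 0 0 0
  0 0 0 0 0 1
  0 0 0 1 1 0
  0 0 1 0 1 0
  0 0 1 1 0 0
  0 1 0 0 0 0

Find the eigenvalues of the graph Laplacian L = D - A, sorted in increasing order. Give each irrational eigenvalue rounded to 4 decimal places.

[0, 0, 0, 2, 3, 3]

With the vertex order [a, b, c, d, e, f], the degrees are [0, 1, 2, 2, 2, 1], giving D = diag(0, 1, 2, 2, 2, 1) and L = D - A. The multiplicity of 0 as a Laplacian eigenvalue equals the number of connected components. The 3 zero eigenvalues correspond to the 3 connected components. The largest eigenvalue, 3, is at most the vertex count 6.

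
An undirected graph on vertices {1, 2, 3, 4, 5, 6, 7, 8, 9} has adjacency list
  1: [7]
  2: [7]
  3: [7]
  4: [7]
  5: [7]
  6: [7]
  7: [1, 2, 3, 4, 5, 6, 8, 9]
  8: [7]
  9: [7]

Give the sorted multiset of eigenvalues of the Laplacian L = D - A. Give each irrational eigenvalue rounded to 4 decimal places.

[0, 1, 1, 1, 1, 1, 1, 1, 9]

Each diagonal entry of L is the vertex degree and each off-diagonal entry is -1 where an edge is present, 0 otherwise; in the order [1, 2, 3, 4, 5, 6, 7, 8, 9] the diagonal is [1, 1, 1, 1, 1, 1, 8, 1, 1]. The multiplicity of 0 as a Laplacian eigenvalue equals the number of connected components.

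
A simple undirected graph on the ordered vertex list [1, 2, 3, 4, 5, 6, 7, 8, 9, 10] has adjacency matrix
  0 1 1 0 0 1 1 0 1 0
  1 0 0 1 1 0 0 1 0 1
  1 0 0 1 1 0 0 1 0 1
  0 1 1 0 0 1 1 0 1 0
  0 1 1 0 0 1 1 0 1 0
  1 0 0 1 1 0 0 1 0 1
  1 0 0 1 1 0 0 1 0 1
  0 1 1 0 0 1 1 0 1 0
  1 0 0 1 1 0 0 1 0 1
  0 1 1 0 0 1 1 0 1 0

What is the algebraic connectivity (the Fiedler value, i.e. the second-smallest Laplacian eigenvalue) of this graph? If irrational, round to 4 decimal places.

Each diagonal entry of L is the vertex degree and each off-diagonal entry is -1 where an edge is present, 0 otherwise; in the order [1, 2, 3, 4, 5, 6, 7, 8, 9, 10] the diagonal is [5, 5, 5, 5, 5, 5, 5, 5, 5, 5]. Computing the eigenvalues of L and sorting gives [0, 5, 5, 5, 5, 5, 5, 5, 5, 10]. The Fiedler value lambda_2 = 5 is strictly positive, so the graph is connected. There is one zero in the spectrum, matching the 1 component.

5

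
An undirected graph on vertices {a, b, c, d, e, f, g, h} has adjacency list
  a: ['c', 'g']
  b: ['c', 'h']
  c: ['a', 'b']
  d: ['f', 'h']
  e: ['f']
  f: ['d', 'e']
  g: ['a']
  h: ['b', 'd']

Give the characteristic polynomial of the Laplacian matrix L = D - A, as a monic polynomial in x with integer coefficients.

Each diagonal entry of L is the vertex degree and each off-diagonal entry is -1 where an edge is present, 0 otherwise; in the order [a, b, c, d, e, f, g, h] the diagonal is [2, 2, 2, 2, 1, 2, 1, 2]. Computing det(xI - L) by cofactor expansion (or equivalently via sum-over-permutations) gives x^8 - 14x^7 + 78x^6 - 220x^5 + 330x^4 - 252x^3 + 84x^2 - 8x. The constant term is 0 because L is singular (the all-ones vector lies in its kernel). The largest eigenvalue, 3.8478, is at most the vertex count 8. There is one zero in the spectrum, matching the 1 component.

x^8 - 14x^7 + 78x^6 - 220x^5 + 330x^4 - 252x^3 + 84x^2 - 8x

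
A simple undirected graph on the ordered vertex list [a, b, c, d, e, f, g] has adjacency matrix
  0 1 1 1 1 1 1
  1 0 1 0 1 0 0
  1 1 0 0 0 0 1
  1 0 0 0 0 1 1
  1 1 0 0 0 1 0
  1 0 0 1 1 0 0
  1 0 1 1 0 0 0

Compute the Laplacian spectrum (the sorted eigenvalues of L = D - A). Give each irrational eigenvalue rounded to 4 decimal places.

Reading degrees in the order [a, b, c, d, e, f, g] gives [6, 3, 3, 3, 3, 3, 3]; set D = diag(6, 3, 3, 3, 3, 3, 3) and form L = D - A. Diagonalising L (or applying a numerical eigensolver to the 7x7 matrix) gives the spectrum above. The single zero eigenvalue shows the graph is connected. The largest eigenvalue, 7, is at most the vertex count 7.

[0, 2, 2, 4, 4, 5, 7]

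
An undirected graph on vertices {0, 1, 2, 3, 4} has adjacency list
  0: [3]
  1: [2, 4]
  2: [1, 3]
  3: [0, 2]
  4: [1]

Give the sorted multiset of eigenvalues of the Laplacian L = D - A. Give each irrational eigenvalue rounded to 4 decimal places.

[0, 0.3820, 1.3820, 2.6180, 3.6180]

Each diagonal entry of L is the vertex degree and each off-diagonal entry is -1 where an edge is present, 0 otherwise; in the order [0, 1, 2, 3, 4] the diagonal is [1, 2, 2, 2, 1]. The multiplicity of 0 as a Laplacian eigenvalue equals the number of connected components.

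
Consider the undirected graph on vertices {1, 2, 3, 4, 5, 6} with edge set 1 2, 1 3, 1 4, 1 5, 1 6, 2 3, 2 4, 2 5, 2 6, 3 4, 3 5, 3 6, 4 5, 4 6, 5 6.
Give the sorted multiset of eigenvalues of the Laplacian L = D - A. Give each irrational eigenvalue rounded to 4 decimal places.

Reading degrees in the order [1, 2, 3, 4, 5, 6] gives [5, 5, 5, 5, 5, 5]; set D = diag(5, 5, 5, 5, 5, 5) and form L = D - A. The multiplicity of 0 as a Laplacian eigenvalue equals the number of connected components. The single zero eigenvalue shows the graph is connected. The largest eigenvalue, 6, is at most the vertex count 6.

[0, 6, 6, 6, 6, 6]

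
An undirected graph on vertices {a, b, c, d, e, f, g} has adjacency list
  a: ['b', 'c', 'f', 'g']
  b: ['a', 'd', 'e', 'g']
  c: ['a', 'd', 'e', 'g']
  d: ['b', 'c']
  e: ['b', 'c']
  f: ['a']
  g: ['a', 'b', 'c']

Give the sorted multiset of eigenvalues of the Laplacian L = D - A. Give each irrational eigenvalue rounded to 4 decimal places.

With the vertex order [a, b, c, d, e, f, g], the degrees are [4, 4, 4, 2, 2, 1, 3], giving D = diag(4, 4, 4, 2, 2, 1, 3) and L = D - A. Diagonalising L (or applying a numerical eigensolver to the 7x7 matrix) gives the spectrum above. The single zero eigenvalue shows the graph is connected. There is one zero in the spectrum, matching the 1 component. By the matrix-tree theorem the graph has (1/7) * product of the nonzero eigenvalues = 64 spanning trees.

[0, 0.8395, 2, 2.3077, 4, 4.6923, 6.1605]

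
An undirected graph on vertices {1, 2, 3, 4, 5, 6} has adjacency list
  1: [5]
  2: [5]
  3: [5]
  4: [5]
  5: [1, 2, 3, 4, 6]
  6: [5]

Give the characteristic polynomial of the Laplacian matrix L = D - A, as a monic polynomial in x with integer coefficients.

With the vertex order [1, 2, 3, 4, 5, 6], the degrees are [1, 1, 1, 1, 5, 1], giving D = diag(1, 1, 1, 1, 5, 1) and L = D - A. Computing det(xI - L) by cofactor expansion (or equivalently via sum-over-permutations) gives x^6 - 10x^5 + 30x^4 - 40x^3 + 25x^2 - 6x. Since p(0) = det(-L) = 0, x divides p(x). There is one zero in the spectrum, matching the 1 component. The eigenvalues sum to 10, which equals trace(L) = 2|E|.

x^6 - 10x^5 + 30x^4 - 40x^3 + 25x^2 - 6x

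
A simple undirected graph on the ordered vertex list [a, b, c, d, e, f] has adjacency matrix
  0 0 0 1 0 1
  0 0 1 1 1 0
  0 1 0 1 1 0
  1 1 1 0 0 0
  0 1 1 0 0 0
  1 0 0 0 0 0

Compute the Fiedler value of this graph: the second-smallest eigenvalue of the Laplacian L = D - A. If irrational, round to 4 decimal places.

0.4384

Each diagonal entry of L is the vertex degree and each off-diagonal entry is -1 where an edge is present, 0 otherwise; in the order [a, b, c, d, e, f] the diagonal is [2, 3, 3, 3, 2, 1]. The smallest Laplacian eigenvalue is always 0. The next one, lambda_2 = 0.4384, measures how hard the graph is to disconnect: larger values mean better connectivity. There is one zero in the spectrum, matching the 1 component.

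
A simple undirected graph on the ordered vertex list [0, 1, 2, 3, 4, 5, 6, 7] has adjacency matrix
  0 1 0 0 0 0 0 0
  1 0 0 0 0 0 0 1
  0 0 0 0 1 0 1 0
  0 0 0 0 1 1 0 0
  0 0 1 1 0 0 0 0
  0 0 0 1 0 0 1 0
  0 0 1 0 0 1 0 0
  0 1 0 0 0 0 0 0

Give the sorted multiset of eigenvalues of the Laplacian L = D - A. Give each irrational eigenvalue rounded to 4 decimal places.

Each diagonal entry of L is the vertex degree and each off-diagonal entry is -1 where an edge is present, 0 otherwise; in the order [0, 1, 2, 3, 4, 5, 6, 7] the diagonal is [1, 2, 2, 2, 2, 2, 2, 1]. The multiplicity of 0 as a Laplacian eigenvalue equals the number of connected components. The 2 zero eigenvalues correspond to the 2 connected components.

[0, 0, 1, 1.3820, 1.3820, 3, 3.6180, 3.6180]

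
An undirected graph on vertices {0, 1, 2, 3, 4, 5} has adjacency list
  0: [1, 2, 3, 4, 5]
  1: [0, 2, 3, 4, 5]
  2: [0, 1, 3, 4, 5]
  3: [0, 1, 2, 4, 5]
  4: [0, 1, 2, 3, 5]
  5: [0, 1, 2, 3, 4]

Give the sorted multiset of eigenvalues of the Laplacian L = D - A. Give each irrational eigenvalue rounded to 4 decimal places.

Each diagonal entry of L is the vertex degree and each off-diagonal entry is -1 where an edge is present, 0 otherwise; in the order [0, 1, 2, 3, 4, 5] the diagonal is [5, 5, 5, 5, 5, 5]. L is symmetric positive semidefinite, so every eigenvalue is real and nonnegative. The eigenvalues sum to 30, which equals trace(L) = 2|E|. The largest eigenvalue, 6, is at most the vertex count 6.

[0, 6, 6, 6, 6, 6]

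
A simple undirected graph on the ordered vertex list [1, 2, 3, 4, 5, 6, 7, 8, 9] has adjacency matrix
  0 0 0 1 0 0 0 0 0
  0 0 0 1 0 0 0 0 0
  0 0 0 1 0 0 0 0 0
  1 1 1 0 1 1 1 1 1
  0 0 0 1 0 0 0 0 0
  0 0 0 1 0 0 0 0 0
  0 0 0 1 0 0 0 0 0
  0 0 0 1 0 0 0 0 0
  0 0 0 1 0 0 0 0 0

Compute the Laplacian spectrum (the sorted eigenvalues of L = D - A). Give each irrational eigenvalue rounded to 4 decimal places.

[0, 1, 1, 1, 1, 1, 1, 1, 9]

With the vertex order [1, 2, 3, 4, 5, 6, 7, 8, 9], the degrees are [1, 1, 1, 8, 1, 1, 1, 1, 1], giving D = diag(1, 1, 1, 8, 1, 1, 1, 1, 1) and L = D - A. Diagonalising L (or applying a numerical eigensolver to the 9x9 matrix) gives the spectrum above.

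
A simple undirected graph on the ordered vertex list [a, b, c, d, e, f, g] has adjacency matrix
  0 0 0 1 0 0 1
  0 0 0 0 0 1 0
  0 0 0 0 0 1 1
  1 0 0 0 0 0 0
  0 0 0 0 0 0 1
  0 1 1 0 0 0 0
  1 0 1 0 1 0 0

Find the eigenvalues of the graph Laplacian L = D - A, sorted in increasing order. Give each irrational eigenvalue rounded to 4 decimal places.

With the vertex order [a, b, c, d, e, f, g], the degrees are [2, 1, 2, 1, 1, 2, 3], giving D = diag(2, 1, 2, 1, 1, 2, 3) and L = D - A. The multiplicity of 0 as a Laplacian eigenvalue equals the number of connected components. The single zero eigenvalue shows the graph is connected.

[0, 0.2603, 0.6262, 1.4055, 2.2742, 3.0996, 4.3342]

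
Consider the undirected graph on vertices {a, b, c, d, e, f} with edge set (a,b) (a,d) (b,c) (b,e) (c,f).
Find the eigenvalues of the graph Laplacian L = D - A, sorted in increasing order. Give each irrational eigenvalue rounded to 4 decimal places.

[0, 0.3820, 0.6972, 2, 2.6180, 4.3028]

Reading degrees in the order [a, b, c, d, e, f] gives [2, 3, 2, 1, 1, 1]; set D = diag(2, 3, 2, 1, 1, 1) and form L = D - A. Since every row of L sums to 0, the all-ones vector is in the kernel and 0 is an eigenvalue. There is one zero in the spectrum, matching the 1 component. The largest eigenvalue, 4.3028, is at most the vertex count 6.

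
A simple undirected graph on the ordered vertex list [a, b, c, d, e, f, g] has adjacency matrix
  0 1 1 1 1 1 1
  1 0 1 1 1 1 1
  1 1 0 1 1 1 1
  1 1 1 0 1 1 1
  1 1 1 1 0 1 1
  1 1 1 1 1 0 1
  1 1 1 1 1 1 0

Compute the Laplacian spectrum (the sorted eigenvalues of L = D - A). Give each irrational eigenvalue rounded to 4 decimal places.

Reading degrees in the order [a, b, c, d, e, f, g] gives [6, 6, 6, 6, 6, 6, 6]; set D = diag(6, 6, 6, 6, 6, 6, 6) and form L = D - A. Diagonalising L (or applying a numerical eigensolver to the 7x7 matrix) gives the spectrum above. The single zero eigenvalue shows the graph is connected. By the matrix-tree theorem the graph has (1/7) * product of the nonzero eigenvalues = 16807 spanning trees.

[0, 7, 7, 7, 7, 7, 7]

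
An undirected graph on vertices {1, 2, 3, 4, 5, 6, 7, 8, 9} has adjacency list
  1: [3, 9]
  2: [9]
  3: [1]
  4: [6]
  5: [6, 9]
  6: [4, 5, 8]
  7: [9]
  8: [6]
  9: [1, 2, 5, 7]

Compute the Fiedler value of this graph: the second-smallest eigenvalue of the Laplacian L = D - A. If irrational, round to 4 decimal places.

Reading degrees in the order [1, 2, 3, 4, 5, 6, 7, 8, 9] gives [2, 1, 1, 1, 2, 3, 1, 1, 4]; set D = diag(2, 1, 1, 1, 2, 3, 1, 1, 4) and form L = D - A. Computing the eigenvalues of L and sorting gives [0, 0.2043, 0.5405, 1, 1, 1.5989, 2.4425, 4.0170, 5.1969]. The Fiedler value lambda_2 = 0.2043 is strictly positive, so the graph is connected.

0.2043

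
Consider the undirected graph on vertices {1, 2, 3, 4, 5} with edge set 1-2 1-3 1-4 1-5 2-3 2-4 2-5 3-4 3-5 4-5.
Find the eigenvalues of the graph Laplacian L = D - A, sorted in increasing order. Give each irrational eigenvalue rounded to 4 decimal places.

[0, 5, 5, 5, 5]

Each diagonal entry of L is the vertex degree and each off-diagonal entry is -1 where an edge is present, 0 otherwise; in the order [1, 2, 3, 4, 5] the diagonal is [4, 4, 4, 4, 4]. Since every row of L sums to 0, the all-ones vector is in the kernel and 0 is an eigenvalue. The single zero eigenvalue shows the graph is connected. The eigenvalues sum to 20, which equals trace(L) = 2|E|.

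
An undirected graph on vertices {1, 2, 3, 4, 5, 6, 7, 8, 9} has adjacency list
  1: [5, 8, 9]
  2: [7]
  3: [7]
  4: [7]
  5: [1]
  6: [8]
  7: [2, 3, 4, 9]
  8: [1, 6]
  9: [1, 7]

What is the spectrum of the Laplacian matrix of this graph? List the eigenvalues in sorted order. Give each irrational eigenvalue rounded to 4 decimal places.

Each diagonal entry of L is the vertex degree and each off-diagonal entry is -1 where an edge is present, 0 otherwise; in the order [1, 2, 3, 4, 5, 6, 7, 8, 9] the diagonal is [3, 1, 1, 1, 1, 1, 4, 2, 2]. Diagonalising L (or applying a numerical eigensolver to the 9x9 matrix) gives the spectrum above. The single zero eigenvalue shows the graph is connected. By the matrix-tree theorem the graph has (1/9) * product of the nonzero eigenvalues = 1 spanning tree.

[0, 0.1884, 0.6144, 1, 1, 1.5333, 2.3798, 4.1545, 5.1296]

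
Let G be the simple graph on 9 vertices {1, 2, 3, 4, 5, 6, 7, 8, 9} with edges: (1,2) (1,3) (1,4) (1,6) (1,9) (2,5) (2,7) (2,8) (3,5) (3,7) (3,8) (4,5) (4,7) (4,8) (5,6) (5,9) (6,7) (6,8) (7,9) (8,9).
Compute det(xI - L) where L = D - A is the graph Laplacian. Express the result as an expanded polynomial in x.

x^9 - 40x^8 + 690x^7 - 6720x^6 + 40485x^5 - 154704x^4 + 366560x^3 - 492800x^2 + 288000x

Reading degrees in the order [1, 2, 3, 4, 5, 6, 7, 8, 9] gives [5, 4, 4, 4, 5, 4, 5, 5, 4]; set D = diag(5, 4, 4, 4, 5, 4, 5, 5, 4) and form L = D - A. L has integer entries, so p(x) = det(xI - L) has integer coefficients. Expanding the determinant yields x^9 - 40x^8 + 690x^7 - 6720x^6 + 40485x^5 - 154704x^4 + 366560x^3 - 492800x^2 + 288000x. The constant term is 0 because L is singular (the all-ones vector lies in its kernel). The eigenvalues sum to 40, which equals trace(L) = 2|E|. By the matrix-tree theorem the graph has (1/9) * product of the nonzero eigenvalues = 32000 spanning trees.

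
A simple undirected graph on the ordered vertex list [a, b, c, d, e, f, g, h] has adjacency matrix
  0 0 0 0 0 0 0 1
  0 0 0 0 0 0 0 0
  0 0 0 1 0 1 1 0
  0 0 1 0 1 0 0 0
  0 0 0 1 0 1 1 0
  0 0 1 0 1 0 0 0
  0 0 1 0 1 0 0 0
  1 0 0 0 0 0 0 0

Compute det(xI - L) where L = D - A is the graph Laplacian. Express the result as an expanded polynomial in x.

Each diagonal entry of L is the vertex degree and each off-diagonal entry is -1 where an edge is present, 0 otherwise; in the order [a, b, c, d, e, f, g, h] the diagonal is [1, 0, 3, 2, 3, 2, 2, 1]. Computing det(xI - L) by cofactor expansion (or equivalently via sum-over-permutations) gives x^8 - 14x^7 + 75x^6 - 194x^5 + 244x^4 - 120x^3. Since p(0) = det(-L) = 0, x divides p(x). The eigenvalues sum to 14, which equals trace(L) = 2|E|.

x^8 - 14x^7 + 75x^6 - 194x^5 + 244x^4 - 120x^3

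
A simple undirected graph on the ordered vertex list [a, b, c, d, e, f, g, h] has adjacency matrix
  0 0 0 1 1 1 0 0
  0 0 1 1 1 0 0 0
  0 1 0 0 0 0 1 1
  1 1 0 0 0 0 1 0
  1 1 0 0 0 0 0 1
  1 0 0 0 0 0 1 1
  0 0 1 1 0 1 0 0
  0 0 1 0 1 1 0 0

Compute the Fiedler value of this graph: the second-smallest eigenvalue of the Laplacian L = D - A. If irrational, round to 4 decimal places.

2

Each diagonal entry of L is the vertex degree and each off-diagonal entry is -1 where an edge is present, 0 otherwise; in the order [a, b, c, d, e, f, g, h] the diagonal is [3, 3, 3, 3, 3, 3, 3, 3]. The smallest Laplacian eigenvalue is always 0. The next one, lambda_2 = 2, measures how hard the graph is to disconnect: larger values mean better connectivity. By the matrix-tree theorem the graph has (1/8) * product of the nonzero eigenvalues = 384 spanning trees. The largest eigenvalue, 6, is at most the vertex count 8.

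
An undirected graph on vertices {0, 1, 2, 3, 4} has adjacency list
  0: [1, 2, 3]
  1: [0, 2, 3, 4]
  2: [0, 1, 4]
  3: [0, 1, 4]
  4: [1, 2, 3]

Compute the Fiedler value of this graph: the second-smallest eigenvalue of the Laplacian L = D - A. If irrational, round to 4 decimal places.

Each diagonal entry of L is the vertex degree and each off-diagonal entry is -1 where an edge is present, 0 otherwise; in the order [0, 1, 2, 3, 4] the diagonal is [3, 4, 3, 3, 3]. The smallest Laplacian eigenvalue is always 0. The next one, lambda_2 = 3, measures how hard the graph is to disconnect: larger values mean better connectivity. By the matrix-tree theorem the graph has (1/5) * product of the nonzero eigenvalues = 45 spanning trees.

3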